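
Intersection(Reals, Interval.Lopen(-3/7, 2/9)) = Interval.Lopen(-3/7, 2/9)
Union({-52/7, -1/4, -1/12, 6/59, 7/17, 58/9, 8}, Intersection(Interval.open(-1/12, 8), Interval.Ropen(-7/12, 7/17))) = Union({-52/7, -1/4, 58/9, 8}, Interval(-1/12, 7/17))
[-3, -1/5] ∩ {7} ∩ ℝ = ∅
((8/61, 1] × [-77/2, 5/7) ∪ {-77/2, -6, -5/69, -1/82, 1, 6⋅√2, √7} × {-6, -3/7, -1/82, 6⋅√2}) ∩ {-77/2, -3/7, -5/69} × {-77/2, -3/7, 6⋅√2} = {-77/2, -5/69} × {-3/7, 6⋅√2}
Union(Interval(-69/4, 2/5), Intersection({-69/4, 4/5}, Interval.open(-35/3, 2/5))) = Interval(-69/4, 2/5)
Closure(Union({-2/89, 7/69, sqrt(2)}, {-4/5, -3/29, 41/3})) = {-4/5, -3/29, -2/89, 7/69, 41/3, sqrt(2)}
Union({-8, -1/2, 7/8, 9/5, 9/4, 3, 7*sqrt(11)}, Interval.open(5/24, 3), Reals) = Interval(-oo, oo)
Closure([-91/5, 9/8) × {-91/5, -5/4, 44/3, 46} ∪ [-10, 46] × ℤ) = ([-10, 46] × ℤ) ∪ ([-91/5, 9/8] × {-91/5, -5/4, 44/3, 46})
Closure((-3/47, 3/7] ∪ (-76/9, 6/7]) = [-76/9, 6/7]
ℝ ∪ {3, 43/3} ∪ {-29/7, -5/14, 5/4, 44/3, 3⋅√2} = ℝ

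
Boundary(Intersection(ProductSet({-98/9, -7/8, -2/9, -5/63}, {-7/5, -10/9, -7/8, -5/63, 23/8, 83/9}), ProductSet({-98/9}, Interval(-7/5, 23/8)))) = ProductSet({-98/9}, {-7/5, -10/9, -7/8, -5/63, 23/8})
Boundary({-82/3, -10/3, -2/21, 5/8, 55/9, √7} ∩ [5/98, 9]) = {5/8, 55/9, √7}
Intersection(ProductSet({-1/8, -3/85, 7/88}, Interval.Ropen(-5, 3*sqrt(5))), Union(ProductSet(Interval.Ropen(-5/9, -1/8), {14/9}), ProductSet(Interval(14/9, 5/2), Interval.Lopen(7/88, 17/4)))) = EmptySet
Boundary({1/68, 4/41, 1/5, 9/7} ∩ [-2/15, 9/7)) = {1/68, 4/41, 1/5}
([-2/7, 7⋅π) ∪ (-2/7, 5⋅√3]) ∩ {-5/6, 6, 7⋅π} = {6}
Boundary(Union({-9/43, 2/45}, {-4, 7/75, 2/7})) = {-4, -9/43, 2/45, 7/75, 2/7}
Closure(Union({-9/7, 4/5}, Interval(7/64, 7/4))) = Union({-9/7}, Interval(7/64, 7/4))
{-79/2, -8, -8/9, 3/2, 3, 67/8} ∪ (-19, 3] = {-79/2, 67/8} ∪ (-19, 3]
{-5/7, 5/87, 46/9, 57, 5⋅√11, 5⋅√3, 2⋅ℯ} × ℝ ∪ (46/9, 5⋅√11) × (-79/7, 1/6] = ((46/9, 5⋅√11) × (-79/7, 1/6]) ∪ ({-5/7, 5/87, 46/9, 57, 5⋅√11, 5⋅√3, 2⋅ℯ} × ℝ)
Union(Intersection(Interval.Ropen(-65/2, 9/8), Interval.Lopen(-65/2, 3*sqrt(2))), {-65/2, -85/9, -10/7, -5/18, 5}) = Union({5}, Interval.Ropen(-65/2, 9/8))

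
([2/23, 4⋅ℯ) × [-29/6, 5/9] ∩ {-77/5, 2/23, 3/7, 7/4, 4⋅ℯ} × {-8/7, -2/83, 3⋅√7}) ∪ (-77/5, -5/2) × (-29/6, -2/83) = ({2/23, 3/7, 7/4} × {-8/7, -2/83}) ∪ ((-77/5, -5/2) × (-29/6, -2/83))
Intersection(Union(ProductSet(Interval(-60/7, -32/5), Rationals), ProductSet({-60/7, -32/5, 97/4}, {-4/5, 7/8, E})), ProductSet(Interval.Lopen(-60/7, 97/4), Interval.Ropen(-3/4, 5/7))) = ProductSet(Interval.Lopen(-60/7, -32/5), Intersection(Interval.Ropen(-3/4, 5/7), Rationals))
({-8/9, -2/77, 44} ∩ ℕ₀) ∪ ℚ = ℚ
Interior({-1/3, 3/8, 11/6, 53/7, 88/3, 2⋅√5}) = ∅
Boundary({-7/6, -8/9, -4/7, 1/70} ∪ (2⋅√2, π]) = {-7/6, -8/9, -4/7, 1/70, 2⋅√2, π}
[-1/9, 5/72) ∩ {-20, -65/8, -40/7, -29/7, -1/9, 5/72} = {-1/9}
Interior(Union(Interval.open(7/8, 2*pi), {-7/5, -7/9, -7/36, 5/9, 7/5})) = Interval.open(7/8, 2*pi)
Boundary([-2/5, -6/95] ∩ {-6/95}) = {-6/95}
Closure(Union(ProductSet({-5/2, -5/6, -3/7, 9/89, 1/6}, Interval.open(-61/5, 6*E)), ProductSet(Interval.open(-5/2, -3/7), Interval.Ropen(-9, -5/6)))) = Union(ProductSet({-5/2, -5/6, -3/7, 9/89, 1/6}, Interval(-61/5, 6*E)), ProductSet(Interval(-5/2, -3/7), {-9, -5/6}), ProductSet(Interval.open(-5/2, -3/7), Interval.Ropen(-9, -5/6)))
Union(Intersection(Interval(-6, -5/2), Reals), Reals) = Interval(-oo, oo)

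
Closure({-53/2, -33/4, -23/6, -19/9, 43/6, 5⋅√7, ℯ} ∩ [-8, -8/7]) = {-23/6, -19/9}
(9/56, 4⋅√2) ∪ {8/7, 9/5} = (9/56, 4⋅√2)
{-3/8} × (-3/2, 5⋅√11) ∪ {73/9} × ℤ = ({73/9} × ℤ) ∪ ({-3/8} × (-3/2, 5⋅√11))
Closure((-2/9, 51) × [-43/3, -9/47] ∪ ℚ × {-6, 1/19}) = (ℝ × {1/19}) ∪ ([-2/9, 51] × [-43/3, -9/47]) ∪ ((ℚ ∪ (-∞, -2/9] ∪ [51, ∞)) × {-6, 1/19})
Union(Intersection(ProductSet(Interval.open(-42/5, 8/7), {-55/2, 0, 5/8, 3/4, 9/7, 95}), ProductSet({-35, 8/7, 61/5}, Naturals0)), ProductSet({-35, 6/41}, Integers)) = ProductSet({-35, 6/41}, Integers)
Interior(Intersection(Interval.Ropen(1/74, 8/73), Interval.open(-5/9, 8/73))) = Interval.open(1/74, 8/73)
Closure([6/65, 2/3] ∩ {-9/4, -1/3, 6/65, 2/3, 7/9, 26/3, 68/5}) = {6/65, 2/3}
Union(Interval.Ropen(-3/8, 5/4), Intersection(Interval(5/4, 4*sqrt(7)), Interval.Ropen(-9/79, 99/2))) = Interval(-3/8, 4*sqrt(7))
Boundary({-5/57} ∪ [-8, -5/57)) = {-8, -5/57}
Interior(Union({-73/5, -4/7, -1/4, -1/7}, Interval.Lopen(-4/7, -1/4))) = Interval.open(-4/7, -1/4)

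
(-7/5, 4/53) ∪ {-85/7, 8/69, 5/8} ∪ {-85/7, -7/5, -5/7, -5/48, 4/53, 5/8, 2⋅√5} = {-85/7, 8/69, 5/8, 2⋅√5} ∪ [-7/5, 4/53]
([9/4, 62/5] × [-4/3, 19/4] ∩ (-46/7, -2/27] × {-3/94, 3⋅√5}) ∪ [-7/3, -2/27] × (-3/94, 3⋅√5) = [-7/3, -2/27] × (-3/94, 3⋅√5)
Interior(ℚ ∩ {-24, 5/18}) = ∅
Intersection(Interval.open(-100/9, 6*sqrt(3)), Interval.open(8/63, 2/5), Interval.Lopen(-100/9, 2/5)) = Interval.open(8/63, 2/5)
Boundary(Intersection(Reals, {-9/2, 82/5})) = {-9/2, 82/5}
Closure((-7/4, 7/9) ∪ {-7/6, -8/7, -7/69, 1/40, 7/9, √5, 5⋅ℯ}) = [-7/4, 7/9] ∪ {√5, 5⋅ℯ}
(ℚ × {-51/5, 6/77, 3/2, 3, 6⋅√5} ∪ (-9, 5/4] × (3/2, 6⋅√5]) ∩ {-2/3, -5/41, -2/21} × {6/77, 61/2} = {-2/3, -5/41, -2/21} × {6/77}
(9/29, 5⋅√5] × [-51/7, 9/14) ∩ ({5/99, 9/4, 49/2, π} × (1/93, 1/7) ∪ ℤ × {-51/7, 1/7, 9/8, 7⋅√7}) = ({1, 2, …, 11} × {-51/7, 1/7}) ∪ ({9/4, π} × (1/93, 1/7))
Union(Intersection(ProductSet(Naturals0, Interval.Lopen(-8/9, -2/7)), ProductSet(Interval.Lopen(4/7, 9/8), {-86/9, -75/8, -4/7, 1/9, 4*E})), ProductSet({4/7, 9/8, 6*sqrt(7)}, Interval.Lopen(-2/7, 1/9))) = Union(ProductSet({4/7, 9/8, 6*sqrt(7)}, Interval.Lopen(-2/7, 1/9)), ProductSet(Range(1, 2, 1), {-4/7}))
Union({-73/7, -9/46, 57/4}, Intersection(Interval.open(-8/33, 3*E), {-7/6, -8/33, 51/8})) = {-73/7, -9/46, 51/8, 57/4}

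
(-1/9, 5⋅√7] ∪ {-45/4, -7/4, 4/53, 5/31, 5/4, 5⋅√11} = {-45/4, -7/4, 5⋅√11} ∪ (-1/9, 5⋅√7]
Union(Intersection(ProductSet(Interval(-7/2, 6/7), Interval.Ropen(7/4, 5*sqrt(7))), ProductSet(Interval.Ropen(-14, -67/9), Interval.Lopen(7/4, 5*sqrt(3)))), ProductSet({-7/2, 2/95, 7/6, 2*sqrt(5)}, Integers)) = ProductSet({-7/2, 2/95, 7/6, 2*sqrt(5)}, Integers)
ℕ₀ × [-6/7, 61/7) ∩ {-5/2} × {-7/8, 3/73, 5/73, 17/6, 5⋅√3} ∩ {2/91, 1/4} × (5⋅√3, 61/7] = ∅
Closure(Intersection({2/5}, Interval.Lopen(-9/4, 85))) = {2/5}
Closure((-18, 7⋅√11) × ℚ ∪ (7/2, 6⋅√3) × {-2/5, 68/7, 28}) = [-18, 7⋅√11] × ℝ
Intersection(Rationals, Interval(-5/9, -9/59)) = Intersection(Interval(-5/9, -9/59), Rationals)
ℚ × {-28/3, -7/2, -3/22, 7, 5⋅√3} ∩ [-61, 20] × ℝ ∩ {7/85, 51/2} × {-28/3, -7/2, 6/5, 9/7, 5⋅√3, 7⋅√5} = {7/85} × {-28/3, -7/2, 5⋅√3}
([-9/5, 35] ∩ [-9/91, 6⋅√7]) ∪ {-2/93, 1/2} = [-9/91, 6⋅√7]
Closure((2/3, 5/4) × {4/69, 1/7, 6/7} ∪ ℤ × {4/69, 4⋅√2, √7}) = ([2/3, 5/4] × {4/69, 1/7, 6/7}) ∪ (ℤ × {4/69, 4⋅√2, √7})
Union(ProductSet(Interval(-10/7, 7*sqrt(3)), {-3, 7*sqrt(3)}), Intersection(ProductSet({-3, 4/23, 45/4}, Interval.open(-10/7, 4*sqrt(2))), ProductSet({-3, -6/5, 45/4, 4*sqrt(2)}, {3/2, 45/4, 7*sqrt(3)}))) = Union(ProductSet({-3, 45/4}, {3/2}), ProductSet(Interval(-10/7, 7*sqrt(3)), {-3, 7*sqrt(3)}))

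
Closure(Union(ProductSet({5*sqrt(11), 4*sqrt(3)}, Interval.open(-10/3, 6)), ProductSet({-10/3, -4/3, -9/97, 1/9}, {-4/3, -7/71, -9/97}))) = Union(ProductSet({5*sqrt(11), 4*sqrt(3)}, Interval(-10/3, 6)), ProductSet({-10/3, -4/3, -9/97, 1/9}, {-4/3, -7/71, -9/97}))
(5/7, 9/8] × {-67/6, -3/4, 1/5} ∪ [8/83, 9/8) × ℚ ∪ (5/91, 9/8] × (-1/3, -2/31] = ([8/83, 9/8) × ℚ) ∪ ((5/7, 9/8] × {-67/6, -3/4, 1/5}) ∪ ((5/91, 9/8] × (-1/3, -2/31])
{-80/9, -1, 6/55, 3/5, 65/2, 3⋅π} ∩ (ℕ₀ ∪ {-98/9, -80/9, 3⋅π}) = {-80/9, 3⋅π}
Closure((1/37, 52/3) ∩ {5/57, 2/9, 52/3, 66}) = {5/57, 2/9}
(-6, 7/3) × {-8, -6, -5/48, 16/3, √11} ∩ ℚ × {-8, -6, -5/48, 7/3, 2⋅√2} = (ℚ ∩ (-6, 7/3)) × {-8, -6, -5/48}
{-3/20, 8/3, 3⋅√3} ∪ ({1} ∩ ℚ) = {-3/20, 1, 8/3, 3⋅√3}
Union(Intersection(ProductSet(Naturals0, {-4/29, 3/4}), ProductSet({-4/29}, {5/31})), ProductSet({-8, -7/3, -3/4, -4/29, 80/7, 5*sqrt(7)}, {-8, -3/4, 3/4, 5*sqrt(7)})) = ProductSet({-8, -7/3, -3/4, -4/29, 80/7, 5*sqrt(7)}, {-8, -3/4, 3/4, 5*sqrt(7)})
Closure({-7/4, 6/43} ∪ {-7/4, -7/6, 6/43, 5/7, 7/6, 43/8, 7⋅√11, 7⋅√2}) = {-7/4, -7/6, 6/43, 5/7, 7/6, 43/8, 7⋅√11, 7⋅√2}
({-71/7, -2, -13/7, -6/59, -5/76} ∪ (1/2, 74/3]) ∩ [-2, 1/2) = {-2, -13/7, -6/59, -5/76}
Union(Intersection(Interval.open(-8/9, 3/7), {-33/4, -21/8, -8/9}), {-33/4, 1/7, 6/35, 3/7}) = {-33/4, 1/7, 6/35, 3/7}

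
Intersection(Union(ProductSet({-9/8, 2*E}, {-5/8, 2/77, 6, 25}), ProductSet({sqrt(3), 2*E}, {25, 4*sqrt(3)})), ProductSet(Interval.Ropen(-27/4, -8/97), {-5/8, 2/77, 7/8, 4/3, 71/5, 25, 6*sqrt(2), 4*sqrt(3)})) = ProductSet({-9/8}, {-5/8, 2/77, 25})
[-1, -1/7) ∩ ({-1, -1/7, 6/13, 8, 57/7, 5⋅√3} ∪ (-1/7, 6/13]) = {-1}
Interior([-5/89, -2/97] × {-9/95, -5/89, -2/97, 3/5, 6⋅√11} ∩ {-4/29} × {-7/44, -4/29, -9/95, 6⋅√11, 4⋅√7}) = ∅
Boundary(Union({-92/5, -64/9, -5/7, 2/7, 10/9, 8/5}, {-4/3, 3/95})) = {-92/5, -64/9, -4/3, -5/7, 3/95, 2/7, 10/9, 8/5}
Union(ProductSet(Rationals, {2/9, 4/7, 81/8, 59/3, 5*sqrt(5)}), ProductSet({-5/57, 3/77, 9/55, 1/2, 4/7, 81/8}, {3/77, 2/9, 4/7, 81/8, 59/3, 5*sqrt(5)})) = Union(ProductSet({-5/57, 3/77, 9/55, 1/2, 4/7, 81/8}, {3/77, 2/9, 4/7, 81/8, 59/3, 5*sqrt(5)}), ProductSet(Rationals, {2/9, 4/7, 81/8, 59/3, 5*sqrt(5)}))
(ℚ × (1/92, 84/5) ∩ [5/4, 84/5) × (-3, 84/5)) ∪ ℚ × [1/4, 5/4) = (ℚ × [1/4, 5/4)) ∪ ((ℚ ∩ [5/4, 84/5)) × (1/92, 84/5))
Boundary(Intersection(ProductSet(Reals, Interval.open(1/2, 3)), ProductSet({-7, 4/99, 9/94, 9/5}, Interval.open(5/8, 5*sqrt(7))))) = ProductSet({-7, 4/99, 9/94, 9/5}, Interval(5/8, 3))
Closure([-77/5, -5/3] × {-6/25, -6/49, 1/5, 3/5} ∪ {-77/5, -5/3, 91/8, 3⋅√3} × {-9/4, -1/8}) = ([-77/5, -5/3] × {-6/25, -6/49, 1/5, 3/5}) ∪ ({-77/5, -5/3, 91/8, 3⋅√3} × {-9/4, -1/8})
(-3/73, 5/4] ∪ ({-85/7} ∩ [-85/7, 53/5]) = {-85/7} ∪ (-3/73, 5/4]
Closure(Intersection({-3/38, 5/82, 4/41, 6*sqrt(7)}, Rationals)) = {-3/38, 5/82, 4/41}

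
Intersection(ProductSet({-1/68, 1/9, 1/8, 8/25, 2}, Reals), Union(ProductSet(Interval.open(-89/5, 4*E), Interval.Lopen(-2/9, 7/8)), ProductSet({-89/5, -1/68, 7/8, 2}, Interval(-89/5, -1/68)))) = Union(ProductSet({-1/68, 2}, Interval(-89/5, -1/68)), ProductSet({-1/68, 1/9, 1/8, 8/25, 2}, Interval.Lopen(-2/9, 7/8)))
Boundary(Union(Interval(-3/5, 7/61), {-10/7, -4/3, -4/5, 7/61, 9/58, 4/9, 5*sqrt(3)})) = {-10/7, -4/3, -4/5, -3/5, 7/61, 9/58, 4/9, 5*sqrt(3)}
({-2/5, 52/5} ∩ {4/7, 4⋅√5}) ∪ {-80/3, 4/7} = {-80/3, 4/7}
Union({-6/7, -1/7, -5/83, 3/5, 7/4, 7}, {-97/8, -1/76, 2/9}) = {-97/8, -6/7, -1/7, -5/83, -1/76, 2/9, 3/5, 7/4, 7}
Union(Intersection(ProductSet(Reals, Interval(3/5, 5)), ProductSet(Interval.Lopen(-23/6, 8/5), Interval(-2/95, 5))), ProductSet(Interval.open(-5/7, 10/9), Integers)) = Union(ProductSet(Interval.Lopen(-23/6, 8/5), Interval(3/5, 5)), ProductSet(Interval.open(-5/7, 10/9), Integers))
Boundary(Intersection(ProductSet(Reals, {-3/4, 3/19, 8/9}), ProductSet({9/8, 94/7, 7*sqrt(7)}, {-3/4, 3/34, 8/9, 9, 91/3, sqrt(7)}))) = ProductSet({9/8, 94/7, 7*sqrt(7)}, {-3/4, 8/9})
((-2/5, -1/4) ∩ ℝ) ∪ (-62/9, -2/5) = (-62/9, -2/5) ∪ (-2/5, -1/4)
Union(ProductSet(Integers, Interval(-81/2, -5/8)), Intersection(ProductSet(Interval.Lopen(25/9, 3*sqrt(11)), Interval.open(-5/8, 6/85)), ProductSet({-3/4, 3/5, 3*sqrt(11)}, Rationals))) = Union(ProductSet({3*sqrt(11)}, Intersection(Interval.open(-5/8, 6/85), Rationals)), ProductSet(Integers, Interval(-81/2, -5/8)))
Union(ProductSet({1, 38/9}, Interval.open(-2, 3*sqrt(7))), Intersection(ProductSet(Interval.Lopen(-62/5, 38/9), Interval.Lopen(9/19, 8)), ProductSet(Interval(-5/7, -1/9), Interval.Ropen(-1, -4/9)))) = ProductSet({1, 38/9}, Interval.open(-2, 3*sqrt(7)))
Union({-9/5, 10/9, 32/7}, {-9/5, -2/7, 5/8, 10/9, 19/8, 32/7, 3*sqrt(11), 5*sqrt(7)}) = {-9/5, -2/7, 5/8, 10/9, 19/8, 32/7, 3*sqrt(11), 5*sqrt(7)}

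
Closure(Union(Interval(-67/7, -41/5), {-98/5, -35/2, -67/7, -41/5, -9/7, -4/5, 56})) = Union({-98/5, -35/2, -9/7, -4/5, 56}, Interval(-67/7, -41/5))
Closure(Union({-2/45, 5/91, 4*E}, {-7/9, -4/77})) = {-7/9, -4/77, -2/45, 5/91, 4*E}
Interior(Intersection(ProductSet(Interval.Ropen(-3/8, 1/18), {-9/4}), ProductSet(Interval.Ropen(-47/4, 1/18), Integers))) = EmptySet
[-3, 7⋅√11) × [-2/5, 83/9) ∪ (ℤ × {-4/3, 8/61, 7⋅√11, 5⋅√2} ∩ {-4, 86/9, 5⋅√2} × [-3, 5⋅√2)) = ({-4} × {-4/3, 8/61}) ∪ ([-3, 7⋅√11) × [-2/5, 83/9))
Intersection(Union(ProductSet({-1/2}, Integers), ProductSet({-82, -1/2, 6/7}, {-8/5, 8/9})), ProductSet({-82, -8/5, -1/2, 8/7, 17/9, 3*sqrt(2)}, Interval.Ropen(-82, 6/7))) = Union(ProductSet({-1/2}, Range(-82, 1, 1)), ProductSet({-82, -1/2}, {-8/5}))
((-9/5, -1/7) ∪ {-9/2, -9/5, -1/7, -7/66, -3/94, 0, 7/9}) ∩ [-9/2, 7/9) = {-9/2, -7/66, -3/94, 0} ∪ [-9/5, -1/7]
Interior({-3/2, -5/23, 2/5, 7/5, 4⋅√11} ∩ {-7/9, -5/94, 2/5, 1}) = ∅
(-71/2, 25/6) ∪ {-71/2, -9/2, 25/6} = [-71/2, 25/6]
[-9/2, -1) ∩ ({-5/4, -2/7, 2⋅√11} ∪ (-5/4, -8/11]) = [-5/4, -1)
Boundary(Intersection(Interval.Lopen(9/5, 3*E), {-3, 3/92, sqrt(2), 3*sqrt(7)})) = {3*sqrt(7)}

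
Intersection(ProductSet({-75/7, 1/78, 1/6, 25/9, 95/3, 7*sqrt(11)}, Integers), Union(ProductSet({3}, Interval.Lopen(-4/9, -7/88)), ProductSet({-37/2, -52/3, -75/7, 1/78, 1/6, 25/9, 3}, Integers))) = ProductSet({-75/7, 1/78, 1/6, 25/9}, Integers)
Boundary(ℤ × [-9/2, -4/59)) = ℤ × [-9/2, -4/59]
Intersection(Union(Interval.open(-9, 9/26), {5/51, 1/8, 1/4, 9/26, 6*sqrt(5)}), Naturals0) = Range(0, 1, 1)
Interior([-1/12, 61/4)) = (-1/12, 61/4)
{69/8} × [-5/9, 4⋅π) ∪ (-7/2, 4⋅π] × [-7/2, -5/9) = ({69/8} × [-5/9, 4⋅π)) ∪ ((-7/2, 4⋅π] × [-7/2, -5/9))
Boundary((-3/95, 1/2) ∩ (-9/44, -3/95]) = ∅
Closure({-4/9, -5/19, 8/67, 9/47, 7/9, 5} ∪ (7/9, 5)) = {-4/9, -5/19, 8/67, 9/47} ∪ [7/9, 5]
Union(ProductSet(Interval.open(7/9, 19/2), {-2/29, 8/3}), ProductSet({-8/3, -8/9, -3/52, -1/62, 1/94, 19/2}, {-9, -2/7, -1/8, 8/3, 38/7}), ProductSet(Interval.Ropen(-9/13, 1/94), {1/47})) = Union(ProductSet({-8/3, -8/9, -3/52, -1/62, 1/94, 19/2}, {-9, -2/7, -1/8, 8/3, 38/7}), ProductSet(Interval.Ropen(-9/13, 1/94), {1/47}), ProductSet(Interval.open(7/9, 19/2), {-2/29, 8/3}))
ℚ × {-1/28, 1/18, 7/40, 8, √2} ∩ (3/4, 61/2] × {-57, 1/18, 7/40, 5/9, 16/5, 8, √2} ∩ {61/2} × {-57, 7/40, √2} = {61/2} × {7/40, √2}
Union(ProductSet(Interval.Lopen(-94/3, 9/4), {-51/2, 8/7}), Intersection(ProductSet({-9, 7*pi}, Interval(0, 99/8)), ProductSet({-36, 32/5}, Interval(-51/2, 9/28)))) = ProductSet(Interval.Lopen(-94/3, 9/4), {-51/2, 8/7})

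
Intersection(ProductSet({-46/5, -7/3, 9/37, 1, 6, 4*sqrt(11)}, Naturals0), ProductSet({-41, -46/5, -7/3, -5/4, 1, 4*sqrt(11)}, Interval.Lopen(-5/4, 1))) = ProductSet({-46/5, -7/3, 1, 4*sqrt(11)}, Range(0, 2, 1))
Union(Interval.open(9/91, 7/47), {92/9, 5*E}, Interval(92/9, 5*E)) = Union(Interval.open(9/91, 7/47), Interval(92/9, 5*E))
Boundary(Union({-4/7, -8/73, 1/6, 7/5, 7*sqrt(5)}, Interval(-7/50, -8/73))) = {-4/7, -7/50, -8/73, 1/6, 7/5, 7*sqrt(5)}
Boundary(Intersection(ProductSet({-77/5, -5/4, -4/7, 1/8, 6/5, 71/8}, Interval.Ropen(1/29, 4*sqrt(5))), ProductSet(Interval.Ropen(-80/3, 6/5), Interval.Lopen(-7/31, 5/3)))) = ProductSet({-77/5, -5/4, -4/7, 1/8}, Interval(1/29, 5/3))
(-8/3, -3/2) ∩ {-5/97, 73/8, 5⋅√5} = ∅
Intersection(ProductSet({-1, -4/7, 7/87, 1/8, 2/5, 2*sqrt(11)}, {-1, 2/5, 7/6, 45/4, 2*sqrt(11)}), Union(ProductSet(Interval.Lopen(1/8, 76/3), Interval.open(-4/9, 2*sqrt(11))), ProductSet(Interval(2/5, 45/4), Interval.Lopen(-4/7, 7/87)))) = ProductSet({2/5, 2*sqrt(11)}, {2/5, 7/6})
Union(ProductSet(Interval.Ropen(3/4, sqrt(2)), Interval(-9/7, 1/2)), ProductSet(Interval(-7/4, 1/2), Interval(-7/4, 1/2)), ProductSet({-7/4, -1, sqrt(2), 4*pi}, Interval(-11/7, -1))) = Union(ProductSet({-7/4, -1, sqrt(2), 4*pi}, Interval(-11/7, -1)), ProductSet(Interval(-7/4, 1/2), Interval(-7/4, 1/2)), ProductSet(Interval.Ropen(3/4, sqrt(2)), Interval(-9/7, 1/2)))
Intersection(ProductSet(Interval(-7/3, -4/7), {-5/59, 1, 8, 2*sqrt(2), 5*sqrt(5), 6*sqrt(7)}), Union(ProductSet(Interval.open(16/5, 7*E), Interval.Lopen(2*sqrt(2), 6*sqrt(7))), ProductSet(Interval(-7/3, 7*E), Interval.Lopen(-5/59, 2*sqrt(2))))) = ProductSet(Interval(-7/3, -4/7), {1, 2*sqrt(2)})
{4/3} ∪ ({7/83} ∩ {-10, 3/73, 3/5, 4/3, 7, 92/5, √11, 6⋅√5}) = {4/3}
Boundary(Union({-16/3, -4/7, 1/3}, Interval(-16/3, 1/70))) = {-16/3, 1/70, 1/3}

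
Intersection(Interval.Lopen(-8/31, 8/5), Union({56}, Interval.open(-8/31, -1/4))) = Interval.open(-8/31, -1/4)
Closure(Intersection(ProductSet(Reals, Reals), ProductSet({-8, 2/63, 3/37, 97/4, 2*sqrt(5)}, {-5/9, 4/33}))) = ProductSet({-8, 2/63, 3/37, 97/4, 2*sqrt(5)}, {-5/9, 4/33})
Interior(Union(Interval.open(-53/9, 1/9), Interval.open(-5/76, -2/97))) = Interval.open(-53/9, 1/9)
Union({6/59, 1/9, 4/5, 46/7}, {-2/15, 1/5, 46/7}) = {-2/15, 6/59, 1/9, 1/5, 4/5, 46/7}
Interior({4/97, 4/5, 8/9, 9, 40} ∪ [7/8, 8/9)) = (7/8, 8/9)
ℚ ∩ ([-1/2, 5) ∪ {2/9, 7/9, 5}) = ℚ ∩ [-1/2, 5]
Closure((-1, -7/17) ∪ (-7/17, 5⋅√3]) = [-1, 5⋅√3]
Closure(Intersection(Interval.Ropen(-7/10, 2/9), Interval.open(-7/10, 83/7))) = Interval(-7/10, 2/9)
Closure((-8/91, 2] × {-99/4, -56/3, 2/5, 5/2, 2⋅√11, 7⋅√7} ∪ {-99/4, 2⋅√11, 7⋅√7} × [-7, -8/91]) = ({-99/4, 2⋅√11, 7⋅√7} × [-7, -8/91]) ∪ ([-8/91, 2] × {-99/4, -56/3, 2/5, 5/2, 2⋅√11, 7⋅√7})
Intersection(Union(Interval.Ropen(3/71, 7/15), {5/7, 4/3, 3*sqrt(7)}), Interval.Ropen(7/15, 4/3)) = {5/7}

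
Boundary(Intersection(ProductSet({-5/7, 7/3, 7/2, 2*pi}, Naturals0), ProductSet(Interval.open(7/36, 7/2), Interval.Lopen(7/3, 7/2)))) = ProductSet({7/3}, Range(3, 4, 1))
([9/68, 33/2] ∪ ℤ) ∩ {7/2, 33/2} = {7/2, 33/2}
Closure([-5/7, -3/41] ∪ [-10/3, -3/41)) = [-10/3, -3/41]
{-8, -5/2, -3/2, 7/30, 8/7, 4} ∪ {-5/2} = {-8, -5/2, -3/2, 7/30, 8/7, 4}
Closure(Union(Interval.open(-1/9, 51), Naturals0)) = Union(Complement(Naturals0, Interval.open(-1/9, 51)), Interval(-1/9, 51), Naturals0)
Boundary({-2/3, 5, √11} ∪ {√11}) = {-2/3, 5, √11}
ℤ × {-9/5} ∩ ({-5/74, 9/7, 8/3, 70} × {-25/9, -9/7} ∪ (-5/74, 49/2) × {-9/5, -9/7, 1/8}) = {0, 1, …, 24} × {-9/5}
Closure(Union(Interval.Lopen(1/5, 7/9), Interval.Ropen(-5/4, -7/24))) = Union(Interval(-5/4, -7/24), Interval(1/5, 7/9))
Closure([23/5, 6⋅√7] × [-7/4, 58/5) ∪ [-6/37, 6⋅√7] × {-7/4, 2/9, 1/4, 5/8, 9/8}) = ([23/5, 6⋅√7] × [-7/4, 58/5]) ∪ ([-6/37, 6⋅√7] × {-7/4, 2/9, 1/4, 5/8, 9/8})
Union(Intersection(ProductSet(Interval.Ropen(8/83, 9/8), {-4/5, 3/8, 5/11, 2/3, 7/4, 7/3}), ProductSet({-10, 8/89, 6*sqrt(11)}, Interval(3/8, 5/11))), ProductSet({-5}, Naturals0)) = ProductSet({-5}, Naturals0)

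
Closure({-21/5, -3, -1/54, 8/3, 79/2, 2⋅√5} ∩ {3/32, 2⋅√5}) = {2⋅√5}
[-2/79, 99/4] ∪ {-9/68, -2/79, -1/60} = {-9/68} ∪ [-2/79, 99/4]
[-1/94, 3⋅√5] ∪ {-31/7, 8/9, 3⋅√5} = {-31/7} ∪ [-1/94, 3⋅√5]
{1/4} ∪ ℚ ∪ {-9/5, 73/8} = ℚ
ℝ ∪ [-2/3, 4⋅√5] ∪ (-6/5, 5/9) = (-∞, ∞)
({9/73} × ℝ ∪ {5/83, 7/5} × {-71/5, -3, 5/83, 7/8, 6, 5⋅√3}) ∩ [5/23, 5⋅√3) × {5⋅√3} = {7/5} × {5⋅√3}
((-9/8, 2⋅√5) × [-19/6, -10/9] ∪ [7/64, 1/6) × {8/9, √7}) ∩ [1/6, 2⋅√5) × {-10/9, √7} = [1/6, 2⋅√5) × {-10/9}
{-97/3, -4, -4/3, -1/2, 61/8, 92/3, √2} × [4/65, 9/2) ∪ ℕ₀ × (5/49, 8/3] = (ℕ₀ × (5/49, 8/3]) ∪ ({-97/3, -4, -4/3, -1/2, 61/8, 92/3, √2} × [4/65, 9/2))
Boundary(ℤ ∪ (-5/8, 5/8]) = {-5/8, 5/8} ∪ (ℤ \ (-5/8, 5/8))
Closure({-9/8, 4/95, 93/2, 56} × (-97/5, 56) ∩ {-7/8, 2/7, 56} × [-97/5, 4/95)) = {56} × [-97/5, 4/95]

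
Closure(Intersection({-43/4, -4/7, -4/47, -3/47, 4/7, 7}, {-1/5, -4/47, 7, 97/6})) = {-4/47, 7}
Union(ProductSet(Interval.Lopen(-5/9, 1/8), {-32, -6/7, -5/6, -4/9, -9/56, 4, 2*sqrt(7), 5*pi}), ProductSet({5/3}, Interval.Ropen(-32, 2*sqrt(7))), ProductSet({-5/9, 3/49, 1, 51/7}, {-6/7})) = Union(ProductSet({5/3}, Interval.Ropen(-32, 2*sqrt(7))), ProductSet({-5/9, 3/49, 1, 51/7}, {-6/7}), ProductSet(Interval.Lopen(-5/9, 1/8), {-32, -6/7, -5/6, -4/9, -9/56, 4, 2*sqrt(7), 5*pi}))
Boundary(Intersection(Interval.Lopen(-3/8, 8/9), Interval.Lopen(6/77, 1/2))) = {6/77, 1/2}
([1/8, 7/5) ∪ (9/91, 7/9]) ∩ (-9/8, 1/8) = (9/91, 1/8)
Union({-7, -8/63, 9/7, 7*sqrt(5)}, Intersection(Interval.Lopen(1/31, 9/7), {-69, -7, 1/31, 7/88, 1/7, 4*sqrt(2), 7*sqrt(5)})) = {-7, -8/63, 7/88, 1/7, 9/7, 7*sqrt(5)}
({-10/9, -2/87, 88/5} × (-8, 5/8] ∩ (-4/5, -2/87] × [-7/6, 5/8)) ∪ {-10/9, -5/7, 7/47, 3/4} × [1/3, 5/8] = ({-2/87} × [-7/6, 5/8)) ∪ ({-10/9, -5/7, 7/47, 3/4} × [1/3, 5/8])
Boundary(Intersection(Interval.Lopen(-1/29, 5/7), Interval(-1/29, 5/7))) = {-1/29, 5/7}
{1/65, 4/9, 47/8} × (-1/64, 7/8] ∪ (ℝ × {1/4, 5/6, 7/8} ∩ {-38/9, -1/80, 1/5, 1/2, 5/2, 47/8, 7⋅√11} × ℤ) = {1/65, 4/9, 47/8} × (-1/64, 7/8]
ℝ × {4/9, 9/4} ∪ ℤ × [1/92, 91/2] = (ℝ × {4/9, 9/4}) ∪ (ℤ × [1/92, 91/2])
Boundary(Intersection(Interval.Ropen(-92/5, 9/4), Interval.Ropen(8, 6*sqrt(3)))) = EmptySet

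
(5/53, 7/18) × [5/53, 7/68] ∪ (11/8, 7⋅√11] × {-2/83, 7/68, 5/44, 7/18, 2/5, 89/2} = ((5/53, 7/18) × [5/53, 7/68]) ∪ ((11/8, 7⋅√11] × {-2/83, 7/68, 5/44, 7/18, 2/5, 89/2})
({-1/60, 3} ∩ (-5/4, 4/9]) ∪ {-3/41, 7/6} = {-3/41, -1/60, 7/6}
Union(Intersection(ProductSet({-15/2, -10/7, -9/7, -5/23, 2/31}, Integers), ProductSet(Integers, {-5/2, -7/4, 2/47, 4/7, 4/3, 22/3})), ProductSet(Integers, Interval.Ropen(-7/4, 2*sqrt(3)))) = ProductSet(Integers, Interval.Ropen(-7/4, 2*sqrt(3)))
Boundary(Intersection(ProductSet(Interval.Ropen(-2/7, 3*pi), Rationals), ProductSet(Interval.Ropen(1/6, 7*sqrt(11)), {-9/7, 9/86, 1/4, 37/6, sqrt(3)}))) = ProductSet(Interval(1/6, 3*pi), {-9/7, 9/86, 1/4, 37/6})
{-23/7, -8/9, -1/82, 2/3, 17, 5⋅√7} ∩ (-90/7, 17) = {-23/7, -8/9, -1/82, 2/3, 5⋅√7}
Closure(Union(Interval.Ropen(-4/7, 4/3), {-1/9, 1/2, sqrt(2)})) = Union({sqrt(2)}, Interval(-4/7, 4/3))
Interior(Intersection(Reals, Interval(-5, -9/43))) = Interval.open(-5, -9/43)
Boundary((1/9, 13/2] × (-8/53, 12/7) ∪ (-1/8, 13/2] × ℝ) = {-1/8, 13/2} × ℝ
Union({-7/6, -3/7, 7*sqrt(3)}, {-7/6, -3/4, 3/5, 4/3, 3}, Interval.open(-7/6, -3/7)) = Union({3/5, 4/3, 3, 7*sqrt(3)}, Interval(-7/6, -3/7))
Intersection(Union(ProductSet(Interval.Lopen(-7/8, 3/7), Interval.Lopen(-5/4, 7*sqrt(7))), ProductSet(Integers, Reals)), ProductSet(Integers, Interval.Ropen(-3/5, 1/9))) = ProductSet(Integers, Interval.Ropen(-3/5, 1/9))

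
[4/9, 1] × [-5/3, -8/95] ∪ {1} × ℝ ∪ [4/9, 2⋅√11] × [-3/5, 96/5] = ({1} × ℝ) ∪ ([4/9, 1] × [-5/3, -8/95]) ∪ ([4/9, 2⋅√11] × [-3/5, 96/5])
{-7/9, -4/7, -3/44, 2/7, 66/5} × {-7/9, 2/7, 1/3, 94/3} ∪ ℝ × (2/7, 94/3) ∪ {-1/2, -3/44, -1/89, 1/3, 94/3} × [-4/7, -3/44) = (ℝ × (2/7, 94/3)) ∪ ({-7/9, -4/7, -3/44, 2/7, 66/5} × {-7/9, 2/7, 1/3, 94/3}) ∪ ({-1/2, -3/44, -1/89, 1/3, 94/3} × [-4/7, -3/44))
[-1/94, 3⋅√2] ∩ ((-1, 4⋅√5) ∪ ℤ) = [-1/94, 3⋅√2] ∪ {0, 1, …, 4}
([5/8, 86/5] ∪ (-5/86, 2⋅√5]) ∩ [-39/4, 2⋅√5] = (-5/86, 2⋅√5]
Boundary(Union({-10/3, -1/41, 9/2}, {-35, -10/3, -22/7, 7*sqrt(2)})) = {-35, -10/3, -22/7, -1/41, 9/2, 7*sqrt(2)}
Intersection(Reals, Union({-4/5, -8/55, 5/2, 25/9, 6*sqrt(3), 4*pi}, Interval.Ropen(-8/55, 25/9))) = Union({-4/5, 6*sqrt(3), 4*pi}, Interval(-8/55, 25/9))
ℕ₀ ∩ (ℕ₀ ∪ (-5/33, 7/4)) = ℕ₀ ∪ {0, 1}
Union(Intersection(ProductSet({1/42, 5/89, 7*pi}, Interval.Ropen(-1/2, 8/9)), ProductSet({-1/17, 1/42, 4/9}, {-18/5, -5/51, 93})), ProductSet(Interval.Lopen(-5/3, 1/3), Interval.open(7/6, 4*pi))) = Union(ProductSet({1/42}, {-5/51}), ProductSet(Interval.Lopen(-5/3, 1/3), Interval.open(7/6, 4*pi)))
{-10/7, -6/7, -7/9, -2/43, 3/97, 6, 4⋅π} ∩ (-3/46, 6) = {-2/43, 3/97}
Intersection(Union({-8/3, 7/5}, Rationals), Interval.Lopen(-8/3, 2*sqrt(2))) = Intersection(Interval.Lopen(-8/3, 2*sqrt(2)), Rationals)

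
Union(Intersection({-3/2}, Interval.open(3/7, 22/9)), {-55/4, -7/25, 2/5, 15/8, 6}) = {-55/4, -7/25, 2/5, 15/8, 6}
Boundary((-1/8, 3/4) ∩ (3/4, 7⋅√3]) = ∅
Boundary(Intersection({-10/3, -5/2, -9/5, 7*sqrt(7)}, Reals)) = {-10/3, -5/2, -9/5, 7*sqrt(7)}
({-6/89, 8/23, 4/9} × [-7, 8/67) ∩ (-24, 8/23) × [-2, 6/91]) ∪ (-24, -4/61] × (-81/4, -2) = ({-6/89} × [-2, 6/91]) ∪ ((-24, -4/61] × (-81/4, -2))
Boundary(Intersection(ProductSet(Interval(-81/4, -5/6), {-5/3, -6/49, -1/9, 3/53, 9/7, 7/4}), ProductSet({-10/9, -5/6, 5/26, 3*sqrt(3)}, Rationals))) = ProductSet({-10/9, -5/6}, {-5/3, -6/49, -1/9, 3/53, 9/7, 7/4})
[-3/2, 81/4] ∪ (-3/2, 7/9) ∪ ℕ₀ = [-3/2, 81/4] ∪ ℕ₀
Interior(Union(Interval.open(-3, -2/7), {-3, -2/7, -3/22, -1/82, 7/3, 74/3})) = Interval.open(-3, -2/7)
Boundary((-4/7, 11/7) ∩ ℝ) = {-4/7, 11/7}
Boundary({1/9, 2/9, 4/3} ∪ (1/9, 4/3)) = {1/9, 4/3}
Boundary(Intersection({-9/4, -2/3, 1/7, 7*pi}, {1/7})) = {1/7}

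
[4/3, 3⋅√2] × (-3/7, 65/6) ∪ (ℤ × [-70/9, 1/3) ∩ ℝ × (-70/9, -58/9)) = (ℤ × (-70/9, -58/9)) ∪ ([4/3, 3⋅√2] × (-3/7, 65/6))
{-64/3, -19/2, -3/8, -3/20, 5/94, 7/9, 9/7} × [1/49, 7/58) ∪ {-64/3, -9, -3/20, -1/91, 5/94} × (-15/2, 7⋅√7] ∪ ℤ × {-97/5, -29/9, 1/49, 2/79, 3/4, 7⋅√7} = (ℤ × {-97/5, -29/9, 1/49, 2/79, 3/4, 7⋅√7}) ∪ ({-64/3, -19/2, -3/8, -3/20, 5/94, 7/9, 9/7} × [1/49, 7/58)) ∪ ({-64/3, -9, -3/20, -1/91, 5/94} × (-15/2, 7⋅√7])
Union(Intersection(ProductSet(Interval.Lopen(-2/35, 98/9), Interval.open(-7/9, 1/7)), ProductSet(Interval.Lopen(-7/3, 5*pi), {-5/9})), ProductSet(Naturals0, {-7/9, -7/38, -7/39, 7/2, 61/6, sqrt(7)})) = Union(ProductSet(Interval.Lopen(-2/35, 98/9), {-5/9}), ProductSet(Naturals0, {-7/9, -7/38, -7/39, 7/2, 61/6, sqrt(7)}))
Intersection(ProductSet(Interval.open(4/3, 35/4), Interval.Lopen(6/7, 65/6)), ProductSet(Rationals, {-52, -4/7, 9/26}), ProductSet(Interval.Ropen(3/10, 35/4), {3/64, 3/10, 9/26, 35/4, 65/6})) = EmptySet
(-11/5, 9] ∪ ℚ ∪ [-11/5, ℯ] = ℚ ∪ [-11/5, 9]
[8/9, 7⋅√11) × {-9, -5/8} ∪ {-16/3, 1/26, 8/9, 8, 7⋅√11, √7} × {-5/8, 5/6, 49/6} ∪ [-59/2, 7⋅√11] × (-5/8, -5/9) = ([8/9, 7⋅√11) × {-9, -5/8}) ∪ ([-59/2, 7⋅√11] × (-5/8, -5/9)) ∪ ({-16/3, 1/26, 8/9, 8, 7⋅√11, √7} × {-5/8, 5/6, 49/6})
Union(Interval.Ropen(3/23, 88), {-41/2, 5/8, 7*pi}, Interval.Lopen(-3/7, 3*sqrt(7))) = Union({-41/2}, Interval.open(-3/7, 88))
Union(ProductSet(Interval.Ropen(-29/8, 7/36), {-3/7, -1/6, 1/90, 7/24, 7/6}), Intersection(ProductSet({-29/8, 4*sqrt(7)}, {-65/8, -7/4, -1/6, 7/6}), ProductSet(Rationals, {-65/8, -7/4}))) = Union(ProductSet({-29/8}, {-65/8, -7/4}), ProductSet(Interval.Ropen(-29/8, 7/36), {-3/7, -1/6, 1/90, 7/24, 7/6}))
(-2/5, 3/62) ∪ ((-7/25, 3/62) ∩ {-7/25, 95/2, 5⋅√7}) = (-2/5, 3/62)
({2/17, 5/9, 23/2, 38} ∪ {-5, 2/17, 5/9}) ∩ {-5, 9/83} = {-5}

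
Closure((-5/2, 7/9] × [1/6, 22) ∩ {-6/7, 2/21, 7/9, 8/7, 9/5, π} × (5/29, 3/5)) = {-6/7, 2/21, 7/9} × [5/29, 3/5]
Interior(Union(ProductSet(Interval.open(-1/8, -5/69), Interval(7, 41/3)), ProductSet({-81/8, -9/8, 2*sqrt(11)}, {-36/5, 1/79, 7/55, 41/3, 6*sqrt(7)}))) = ProductSet(Interval.open(-1/8, -5/69), Interval.open(7, 41/3))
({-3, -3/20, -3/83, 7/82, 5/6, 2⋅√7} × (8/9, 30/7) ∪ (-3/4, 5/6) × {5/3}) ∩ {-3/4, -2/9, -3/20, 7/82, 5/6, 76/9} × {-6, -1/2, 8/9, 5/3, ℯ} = ({-2/9, -3/20, 7/82} × {5/3}) ∪ ({-3/20, 7/82, 5/6} × {5/3, ℯ})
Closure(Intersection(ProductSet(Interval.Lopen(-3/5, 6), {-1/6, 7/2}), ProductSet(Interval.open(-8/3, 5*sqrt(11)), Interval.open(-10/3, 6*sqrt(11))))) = ProductSet(Interval(-3/5, 6), {-1/6, 7/2})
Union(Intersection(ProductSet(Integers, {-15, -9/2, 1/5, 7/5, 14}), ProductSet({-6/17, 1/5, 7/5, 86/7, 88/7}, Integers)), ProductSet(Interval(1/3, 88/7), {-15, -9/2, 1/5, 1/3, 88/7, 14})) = ProductSet(Interval(1/3, 88/7), {-15, -9/2, 1/5, 1/3, 88/7, 14})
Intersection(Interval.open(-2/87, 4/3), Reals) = Interval.open(-2/87, 4/3)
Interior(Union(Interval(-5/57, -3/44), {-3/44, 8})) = Interval.open(-5/57, -3/44)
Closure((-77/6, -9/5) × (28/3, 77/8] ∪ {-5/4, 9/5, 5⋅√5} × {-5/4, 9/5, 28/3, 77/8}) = ({-77/6, -9/5} × [28/3, 77/8]) ∪ ([-77/6, -9/5] × {28/3, 77/8}) ∪ ((-77/6, -9/5) × (28/3, 77/8]) ∪ ({-5/4, 9/5, 5⋅√5} × {-5/4, 9/5, 28/3, 77/8})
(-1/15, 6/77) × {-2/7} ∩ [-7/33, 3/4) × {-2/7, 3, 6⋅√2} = (-1/15, 6/77) × {-2/7}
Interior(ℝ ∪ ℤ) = ℝ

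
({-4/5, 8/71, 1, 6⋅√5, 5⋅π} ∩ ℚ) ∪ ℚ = ℚ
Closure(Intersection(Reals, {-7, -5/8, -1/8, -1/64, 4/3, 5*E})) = {-7, -5/8, -1/8, -1/64, 4/3, 5*E}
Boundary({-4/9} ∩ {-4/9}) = {-4/9}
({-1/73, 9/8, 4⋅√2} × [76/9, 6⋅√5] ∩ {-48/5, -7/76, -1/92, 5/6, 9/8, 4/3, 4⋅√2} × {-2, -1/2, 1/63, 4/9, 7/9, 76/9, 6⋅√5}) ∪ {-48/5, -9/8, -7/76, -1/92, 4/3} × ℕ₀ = ({-48/5, -9/8, -7/76, -1/92, 4/3} × ℕ₀) ∪ ({9/8, 4⋅√2} × {76/9, 6⋅√5})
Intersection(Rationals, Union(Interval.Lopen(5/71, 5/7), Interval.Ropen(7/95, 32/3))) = Intersection(Interval.open(5/71, 32/3), Rationals)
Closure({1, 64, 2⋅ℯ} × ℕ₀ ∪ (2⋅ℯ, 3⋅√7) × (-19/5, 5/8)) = ({1, 64, 2⋅ℯ} × ℕ₀) ∪ ({3⋅√7, 2⋅ℯ} × [-19/5, 5/8]) ∪ ([2⋅ℯ, 3⋅√7] × {-19/5, 5/8}) ∪ ((2⋅ℯ, 3⋅√7) × (-19/5, 5/8))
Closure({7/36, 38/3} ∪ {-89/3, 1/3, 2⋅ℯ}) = {-89/3, 7/36, 1/3, 38/3, 2⋅ℯ}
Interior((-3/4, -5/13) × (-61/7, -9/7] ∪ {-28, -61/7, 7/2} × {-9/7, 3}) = (-3/4, -5/13) × (-61/7, -9/7)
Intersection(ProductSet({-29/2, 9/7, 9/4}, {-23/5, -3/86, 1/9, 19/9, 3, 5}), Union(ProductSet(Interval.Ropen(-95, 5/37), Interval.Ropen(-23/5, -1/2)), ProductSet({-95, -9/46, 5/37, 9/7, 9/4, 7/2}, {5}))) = Union(ProductSet({-29/2}, {-23/5}), ProductSet({9/7, 9/4}, {5}))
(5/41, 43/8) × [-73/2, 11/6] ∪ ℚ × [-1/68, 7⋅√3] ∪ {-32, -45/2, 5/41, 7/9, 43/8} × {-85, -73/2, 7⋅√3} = ((5/41, 43/8) × [-73/2, 11/6]) ∪ (ℚ × [-1/68, 7⋅√3]) ∪ ({-32, -45/2, 5/41, 7/9, 43/8} × {-85, -73/2, 7⋅√3})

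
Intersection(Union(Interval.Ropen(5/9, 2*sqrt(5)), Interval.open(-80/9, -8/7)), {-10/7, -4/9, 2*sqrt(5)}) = {-10/7}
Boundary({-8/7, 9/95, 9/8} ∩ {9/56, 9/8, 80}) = {9/8}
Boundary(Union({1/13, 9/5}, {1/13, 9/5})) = {1/13, 9/5}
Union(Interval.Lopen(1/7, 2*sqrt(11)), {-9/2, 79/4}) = Union({-9/2, 79/4}, Interval.Lopen(1/7, 2*sqrt(11)))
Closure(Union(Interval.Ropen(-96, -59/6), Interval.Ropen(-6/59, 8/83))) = Union(Interval(-96, -59/6), Interval(-6/59, 8/83))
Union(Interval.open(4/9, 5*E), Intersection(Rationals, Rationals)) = Union(Interval.Ropen(4/9, 5*E), Rationals)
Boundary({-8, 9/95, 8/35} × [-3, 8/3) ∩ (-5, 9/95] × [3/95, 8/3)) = {9/95} × [3/95, 8/3]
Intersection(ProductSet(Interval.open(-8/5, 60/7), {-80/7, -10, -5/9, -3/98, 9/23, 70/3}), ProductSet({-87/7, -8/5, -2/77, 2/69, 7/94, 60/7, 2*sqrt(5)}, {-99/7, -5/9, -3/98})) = ProductSet({-2/77, 2/69, 7/94, 2*sqrt(5)}, {-5/9, -3/98})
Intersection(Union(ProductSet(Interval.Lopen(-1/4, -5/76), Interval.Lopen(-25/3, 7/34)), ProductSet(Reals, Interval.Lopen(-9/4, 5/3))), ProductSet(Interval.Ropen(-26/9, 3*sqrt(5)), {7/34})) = ProductSet(Interval.Ropen(-26/9, 3*sqrt(5)), {7/34})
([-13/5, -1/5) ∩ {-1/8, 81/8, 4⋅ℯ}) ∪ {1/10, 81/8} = {1/10, 81/8}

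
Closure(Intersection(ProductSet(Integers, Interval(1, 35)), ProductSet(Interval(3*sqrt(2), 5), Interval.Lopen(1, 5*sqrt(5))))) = ProductSet(Range(5, 6, 1), Interval(1, 5*sqrt(5)))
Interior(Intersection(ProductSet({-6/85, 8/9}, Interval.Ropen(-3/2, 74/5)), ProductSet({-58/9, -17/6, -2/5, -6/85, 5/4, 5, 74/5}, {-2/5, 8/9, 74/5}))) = EmptySet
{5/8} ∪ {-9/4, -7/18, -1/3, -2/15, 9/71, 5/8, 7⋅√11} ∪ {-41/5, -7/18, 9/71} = {-41/5, -9/4, -7/18, -1/3, -2/15, 9/71, 5/8, 7⋅√11}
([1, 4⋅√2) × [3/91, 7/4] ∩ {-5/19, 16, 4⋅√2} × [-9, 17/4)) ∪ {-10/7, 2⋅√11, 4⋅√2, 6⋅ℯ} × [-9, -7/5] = {-10/7, 2⋅√11, 4⋅√2, 6⋅ℯ} × [-9, -7/5]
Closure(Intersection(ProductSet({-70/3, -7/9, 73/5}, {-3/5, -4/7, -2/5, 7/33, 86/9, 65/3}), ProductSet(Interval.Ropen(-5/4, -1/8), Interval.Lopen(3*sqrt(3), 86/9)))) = ProductSet({-7/9}, {86/9})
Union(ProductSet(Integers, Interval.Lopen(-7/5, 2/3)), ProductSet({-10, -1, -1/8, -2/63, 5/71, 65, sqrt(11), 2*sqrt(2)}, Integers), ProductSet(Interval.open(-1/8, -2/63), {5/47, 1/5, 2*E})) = Union(ProductSet({-10, -1, -1/8, -2/63, 5/71, 65, sqrt(11), 2*sqrt(2)}, Integers), ProductSet(Integers, Interval.Lopen(-7/5, 2/3)), ProductSet(Interval.open(-1/8, -2/63), {5/47, 1/5, 2*E}))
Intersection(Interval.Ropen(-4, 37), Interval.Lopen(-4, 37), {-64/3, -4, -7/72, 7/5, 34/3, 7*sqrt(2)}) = {-7/72, 7/5, 34/3, 7*sqrt(2)}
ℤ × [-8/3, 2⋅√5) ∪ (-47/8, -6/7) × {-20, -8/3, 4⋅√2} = (ℤ × [-8/3, 2⋅√5)) ∪ ((-47/8, -6/7) × {-20, -8/3, 4⋅√2})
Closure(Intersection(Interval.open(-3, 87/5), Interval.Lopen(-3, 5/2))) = Interval(-3, 5/2)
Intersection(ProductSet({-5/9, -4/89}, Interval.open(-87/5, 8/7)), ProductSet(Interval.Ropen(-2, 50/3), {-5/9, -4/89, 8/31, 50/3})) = ProductSet({-5/9, -4/89}, {-5/9, -4/89, 8/31})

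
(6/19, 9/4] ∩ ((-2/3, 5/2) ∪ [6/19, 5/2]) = (6/19, 9/4]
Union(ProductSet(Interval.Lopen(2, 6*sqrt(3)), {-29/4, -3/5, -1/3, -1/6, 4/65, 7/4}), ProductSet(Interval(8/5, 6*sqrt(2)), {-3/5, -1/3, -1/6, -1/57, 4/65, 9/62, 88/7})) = Union(ProductSet(Interval(8/5, 6*sqrt(2)), {-3/5, -1/3, -1/6, -1/57, 4/65, 9/62, 88/7}), ProductSet(Interval.Lopen(2, 6*sqrt(3)), {-29/4, -3/5, -1/3, -1/6, 4/65, 7/4}))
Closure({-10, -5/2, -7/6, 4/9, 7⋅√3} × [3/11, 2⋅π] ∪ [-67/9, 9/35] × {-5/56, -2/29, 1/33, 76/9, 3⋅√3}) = ([-67/9, 9/35] × {-5/56, -2/29, 1/33, 76/9, 3⋅√3}) ∪ ({-10, -5/2, -7/6, 4/9, 7⋅√3} × [3/11, 2⋅π])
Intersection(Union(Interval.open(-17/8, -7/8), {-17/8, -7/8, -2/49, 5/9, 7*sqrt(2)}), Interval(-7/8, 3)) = {-7/8, -2/49, 5/9}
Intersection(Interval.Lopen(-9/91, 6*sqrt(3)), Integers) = Range(0, 11, 1)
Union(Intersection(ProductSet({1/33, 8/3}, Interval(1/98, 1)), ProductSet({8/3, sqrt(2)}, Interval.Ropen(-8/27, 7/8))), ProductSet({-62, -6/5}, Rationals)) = Union(ProductSet({8/3}, Interval.Ropen(1/98, 7/8)), ProductSet({-62, -6/5}, Rationals))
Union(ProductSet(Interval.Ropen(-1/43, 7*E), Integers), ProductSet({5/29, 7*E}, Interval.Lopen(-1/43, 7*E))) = Union(ProductSet({5/29, 7*E}, Interval.Lopen(-1/43, 7*E)), ProductSet(Interval.Ropen(-1/43, 7*E), Integers))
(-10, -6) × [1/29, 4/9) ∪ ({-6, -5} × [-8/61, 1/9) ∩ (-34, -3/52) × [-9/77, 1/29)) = ({-6, -5} × [-9/77, 1/29)) ∪ ((-10, -6) × [1/29, 4/9))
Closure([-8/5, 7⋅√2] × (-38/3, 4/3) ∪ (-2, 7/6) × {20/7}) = ([-2, 7/6] × {20/7}) ∪ ([-8/5, 7⋅√2] × [-38/3, 4/3])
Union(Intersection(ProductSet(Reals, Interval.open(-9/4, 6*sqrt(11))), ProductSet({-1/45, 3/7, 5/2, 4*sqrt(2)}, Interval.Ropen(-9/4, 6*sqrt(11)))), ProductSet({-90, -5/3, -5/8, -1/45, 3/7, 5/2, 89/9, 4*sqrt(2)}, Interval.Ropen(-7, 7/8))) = Union(ProductSet({-1/45, 3/7, 5/2, 4*sqrt(2)}, Interval.open(-9/4, 6*sqrt(11))), ProductSet({-90, -5/3, -5/8, -1/45, 3/7, 5/2, 89/9, 4*sqrt(2)}, Interval.Ropen(-7, 7/8)))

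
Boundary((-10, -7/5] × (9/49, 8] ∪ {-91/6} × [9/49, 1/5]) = ({-91/6} × [9/49, 1/5]) ∪ ({-10, -7/5} × [9/49, 8]) ∪ ([-10, -7/5] × {9/49, 8})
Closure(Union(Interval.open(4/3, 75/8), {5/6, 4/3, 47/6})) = Union({5/6}, Interval(4/3, 75/8))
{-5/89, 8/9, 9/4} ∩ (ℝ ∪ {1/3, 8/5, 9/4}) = {-5/89, 8/9, 9/4}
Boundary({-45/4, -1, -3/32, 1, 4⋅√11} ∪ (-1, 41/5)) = {-45/4, -1, 41/5, 4⋅√11}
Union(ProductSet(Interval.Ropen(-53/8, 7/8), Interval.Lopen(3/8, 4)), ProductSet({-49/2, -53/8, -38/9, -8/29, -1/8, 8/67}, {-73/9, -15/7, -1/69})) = Union(ProductSet({-49/2, -53/8, -38/9, -8/29, -1/8, 8/67}, {-73/9, -15/7, -1/69}), ProductSet(Interval.Ropen(-53/8, 7/8), Interval.Lopen(3/8, 4)))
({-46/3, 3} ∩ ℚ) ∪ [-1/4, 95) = {-46/3} ∪ [-1/4, 95)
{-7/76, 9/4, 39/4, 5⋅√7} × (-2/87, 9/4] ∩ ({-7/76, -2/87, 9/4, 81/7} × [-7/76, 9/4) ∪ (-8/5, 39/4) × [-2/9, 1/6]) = {-7/76, 9/4} × (-2/87, 9/4)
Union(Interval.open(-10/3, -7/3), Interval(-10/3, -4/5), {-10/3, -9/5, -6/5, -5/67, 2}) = Union({-5/67, 2}, Interval(-10/3, -4/5))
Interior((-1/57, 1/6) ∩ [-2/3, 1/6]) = (-1/57, 1/6)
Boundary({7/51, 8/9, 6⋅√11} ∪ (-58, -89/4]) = {-58, -89/4, 7/51, 8/9, 6⋅√11}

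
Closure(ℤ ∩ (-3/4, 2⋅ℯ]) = {0, 1, …, 5}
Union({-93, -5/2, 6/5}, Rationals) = Rationals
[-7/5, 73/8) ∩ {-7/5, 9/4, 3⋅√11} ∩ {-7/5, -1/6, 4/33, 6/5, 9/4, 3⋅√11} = {-7/5, 9/4}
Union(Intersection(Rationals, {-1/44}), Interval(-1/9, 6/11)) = Interval(-1/9, 6/11)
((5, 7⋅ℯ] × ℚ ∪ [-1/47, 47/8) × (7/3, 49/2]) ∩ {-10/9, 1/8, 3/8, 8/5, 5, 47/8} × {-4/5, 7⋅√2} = ({47/8} × {-4/5}) ∪ ({1/8, 3/8, 8/5, 5} × {7⋅√2})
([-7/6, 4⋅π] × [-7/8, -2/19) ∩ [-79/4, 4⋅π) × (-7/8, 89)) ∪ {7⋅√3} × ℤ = ({7⋅√3} × ℤ) ∪ ([-7/6, 4⋅π) × (-7/8, -2/19))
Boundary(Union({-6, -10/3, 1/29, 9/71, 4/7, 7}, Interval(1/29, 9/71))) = {-6, -10/3, 1/29, 9/71, 4/7, 7}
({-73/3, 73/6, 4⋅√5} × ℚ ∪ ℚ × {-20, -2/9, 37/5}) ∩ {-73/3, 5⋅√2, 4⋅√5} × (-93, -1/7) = {-73/3, 4⋅√5} × (ℚ ∩ (-93, -1/7))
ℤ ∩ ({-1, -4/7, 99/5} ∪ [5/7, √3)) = {-1} ∪ {1}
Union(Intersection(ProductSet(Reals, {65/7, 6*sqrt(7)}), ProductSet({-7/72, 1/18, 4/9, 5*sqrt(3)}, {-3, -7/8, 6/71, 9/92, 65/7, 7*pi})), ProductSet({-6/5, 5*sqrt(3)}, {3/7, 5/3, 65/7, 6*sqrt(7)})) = Union(ProductSet({-6/5, 5*sqrt(3)}, {3/7, 5/3, 65/7, 6*sqrt(7)}), ProductSet({-7/72, 1/18, 4/9, 5*sqrt(3)}, {65/7}))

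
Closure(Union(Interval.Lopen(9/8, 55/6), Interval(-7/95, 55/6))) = Interval(-7/95, 55/6)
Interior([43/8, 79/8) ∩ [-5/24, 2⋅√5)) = ∅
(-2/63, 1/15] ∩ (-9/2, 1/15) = (-2/63, 1/15)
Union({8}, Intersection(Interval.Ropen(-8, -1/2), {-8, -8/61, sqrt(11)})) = {-8, 8}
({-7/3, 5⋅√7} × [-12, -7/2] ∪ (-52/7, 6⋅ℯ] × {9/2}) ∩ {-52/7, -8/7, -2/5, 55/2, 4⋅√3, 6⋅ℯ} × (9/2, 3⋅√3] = ∅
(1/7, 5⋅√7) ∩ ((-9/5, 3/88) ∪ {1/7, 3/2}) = {3/2}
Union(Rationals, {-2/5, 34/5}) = Rationals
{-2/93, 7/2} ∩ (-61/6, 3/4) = {-2/93}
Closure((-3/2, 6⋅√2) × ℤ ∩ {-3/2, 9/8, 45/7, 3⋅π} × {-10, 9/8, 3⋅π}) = {9/8, 45/7} × {-10}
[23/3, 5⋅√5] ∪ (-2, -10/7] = (-2, -10/7] ∪ [23/3, 5⋅√5]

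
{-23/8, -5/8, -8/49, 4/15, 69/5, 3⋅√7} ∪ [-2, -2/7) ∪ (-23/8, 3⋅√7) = [-23/8, 3⋅√7] ∪ {69/5}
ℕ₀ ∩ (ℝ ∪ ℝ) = ℕ₀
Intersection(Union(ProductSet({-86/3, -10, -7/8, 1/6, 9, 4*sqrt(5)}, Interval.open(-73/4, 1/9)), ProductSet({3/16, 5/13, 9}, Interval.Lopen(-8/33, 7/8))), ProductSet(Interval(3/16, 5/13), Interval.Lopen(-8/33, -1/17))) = ProductSet({3/16, 5/13}, Interval.Lopen(-8/33, -1/17))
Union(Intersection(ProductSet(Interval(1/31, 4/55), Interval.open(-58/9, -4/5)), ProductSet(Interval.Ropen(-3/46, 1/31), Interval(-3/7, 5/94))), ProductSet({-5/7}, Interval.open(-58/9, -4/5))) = ProductSet({-5/7}, Interval.open(-58/9, -4/5))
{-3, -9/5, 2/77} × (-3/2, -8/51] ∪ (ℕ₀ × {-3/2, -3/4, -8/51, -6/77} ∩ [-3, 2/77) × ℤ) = {-3, -9/5, 2/77} × (-3/2, -8/51]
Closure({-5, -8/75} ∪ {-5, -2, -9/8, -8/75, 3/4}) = {-5, -2, -9/8, -8/75, 3/4}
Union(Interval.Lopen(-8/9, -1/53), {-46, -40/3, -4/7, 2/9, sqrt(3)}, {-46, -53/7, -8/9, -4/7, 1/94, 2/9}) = Union({-46, -40/3, -53/7, 1/94, 2/9, sqrt(3)}, Interval(-8/9, -1/53))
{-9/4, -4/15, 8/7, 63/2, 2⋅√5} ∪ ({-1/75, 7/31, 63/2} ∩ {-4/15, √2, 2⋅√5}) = {-9/4, -4/15, 8/7, 63/2, 2⋅√5}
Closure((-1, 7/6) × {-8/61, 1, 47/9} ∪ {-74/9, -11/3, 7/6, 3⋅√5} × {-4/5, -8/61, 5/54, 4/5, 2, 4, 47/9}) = ([-1, 7/6] × {-8/61, 1, 47/9}) ∪ ({-74/9, -11/3, 7/6, 3⋅√5} × {-4/5, -8/61, 5/54, 4/5, 2, 4, 47/9})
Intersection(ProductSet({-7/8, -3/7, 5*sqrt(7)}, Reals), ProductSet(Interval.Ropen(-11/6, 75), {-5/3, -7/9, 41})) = ProductSet({-7/8, -3/7, 5*sqrt(7)}, {-5/3, -7/9, 41})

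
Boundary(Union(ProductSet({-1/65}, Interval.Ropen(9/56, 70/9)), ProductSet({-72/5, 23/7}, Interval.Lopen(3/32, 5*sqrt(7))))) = Union(ProductSet({-1/65}, Interval(9/56, 70/9)), ProductSet({-72/5, 23/7}, Interval(3/32, 5*sqrt(7))))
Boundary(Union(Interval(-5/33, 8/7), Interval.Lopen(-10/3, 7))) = {-10/3, 7}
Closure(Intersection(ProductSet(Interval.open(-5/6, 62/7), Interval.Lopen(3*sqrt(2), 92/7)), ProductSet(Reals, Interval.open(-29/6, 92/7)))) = Union(ProductSet({-5/6, 62/7}, Interval(3*sqrt(2), 92/7)), ProductSet(Interval(-5/6, 62/7), {92/7, 3*sqrt(2)}), ProductSet(Interval.open(-5/6, 62/7), Interval.open(3*sqrt(2), 92/7)))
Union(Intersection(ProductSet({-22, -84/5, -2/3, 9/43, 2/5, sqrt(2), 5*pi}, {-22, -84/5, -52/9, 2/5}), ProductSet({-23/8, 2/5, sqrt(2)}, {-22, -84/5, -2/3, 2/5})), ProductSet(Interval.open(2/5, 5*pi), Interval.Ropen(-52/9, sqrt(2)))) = Union(ProductSet({2/5, sqrt(2)}, {-22, -84/5, 2/5}), ProductSet(Interval.open(2/5, 5*pi), Interval.Ropen(-52/9, sqrt(2))))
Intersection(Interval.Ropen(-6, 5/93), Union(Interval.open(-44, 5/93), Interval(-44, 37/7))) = Interval.Ropen(-6, 5/93)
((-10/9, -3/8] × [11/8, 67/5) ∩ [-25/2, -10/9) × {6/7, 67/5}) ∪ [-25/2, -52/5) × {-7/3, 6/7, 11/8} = [-25/2, -52/5) × {-7/3, 6/7, 11/8}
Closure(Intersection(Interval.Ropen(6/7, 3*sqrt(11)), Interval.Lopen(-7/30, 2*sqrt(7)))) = Interval(6/7, 2*sqrt(7))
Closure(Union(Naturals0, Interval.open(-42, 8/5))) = Union(Complement(Naturals0, Interval.open(-42, 8/5)), Interval(-42, 8/5), Naturals0)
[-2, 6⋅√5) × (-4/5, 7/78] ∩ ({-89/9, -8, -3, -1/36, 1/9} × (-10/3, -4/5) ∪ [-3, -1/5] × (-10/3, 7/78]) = [-2, -1/5] × (-4/5, 7/78]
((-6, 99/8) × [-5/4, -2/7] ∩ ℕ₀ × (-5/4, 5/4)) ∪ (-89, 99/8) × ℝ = (-89, 99/8) × ℝ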